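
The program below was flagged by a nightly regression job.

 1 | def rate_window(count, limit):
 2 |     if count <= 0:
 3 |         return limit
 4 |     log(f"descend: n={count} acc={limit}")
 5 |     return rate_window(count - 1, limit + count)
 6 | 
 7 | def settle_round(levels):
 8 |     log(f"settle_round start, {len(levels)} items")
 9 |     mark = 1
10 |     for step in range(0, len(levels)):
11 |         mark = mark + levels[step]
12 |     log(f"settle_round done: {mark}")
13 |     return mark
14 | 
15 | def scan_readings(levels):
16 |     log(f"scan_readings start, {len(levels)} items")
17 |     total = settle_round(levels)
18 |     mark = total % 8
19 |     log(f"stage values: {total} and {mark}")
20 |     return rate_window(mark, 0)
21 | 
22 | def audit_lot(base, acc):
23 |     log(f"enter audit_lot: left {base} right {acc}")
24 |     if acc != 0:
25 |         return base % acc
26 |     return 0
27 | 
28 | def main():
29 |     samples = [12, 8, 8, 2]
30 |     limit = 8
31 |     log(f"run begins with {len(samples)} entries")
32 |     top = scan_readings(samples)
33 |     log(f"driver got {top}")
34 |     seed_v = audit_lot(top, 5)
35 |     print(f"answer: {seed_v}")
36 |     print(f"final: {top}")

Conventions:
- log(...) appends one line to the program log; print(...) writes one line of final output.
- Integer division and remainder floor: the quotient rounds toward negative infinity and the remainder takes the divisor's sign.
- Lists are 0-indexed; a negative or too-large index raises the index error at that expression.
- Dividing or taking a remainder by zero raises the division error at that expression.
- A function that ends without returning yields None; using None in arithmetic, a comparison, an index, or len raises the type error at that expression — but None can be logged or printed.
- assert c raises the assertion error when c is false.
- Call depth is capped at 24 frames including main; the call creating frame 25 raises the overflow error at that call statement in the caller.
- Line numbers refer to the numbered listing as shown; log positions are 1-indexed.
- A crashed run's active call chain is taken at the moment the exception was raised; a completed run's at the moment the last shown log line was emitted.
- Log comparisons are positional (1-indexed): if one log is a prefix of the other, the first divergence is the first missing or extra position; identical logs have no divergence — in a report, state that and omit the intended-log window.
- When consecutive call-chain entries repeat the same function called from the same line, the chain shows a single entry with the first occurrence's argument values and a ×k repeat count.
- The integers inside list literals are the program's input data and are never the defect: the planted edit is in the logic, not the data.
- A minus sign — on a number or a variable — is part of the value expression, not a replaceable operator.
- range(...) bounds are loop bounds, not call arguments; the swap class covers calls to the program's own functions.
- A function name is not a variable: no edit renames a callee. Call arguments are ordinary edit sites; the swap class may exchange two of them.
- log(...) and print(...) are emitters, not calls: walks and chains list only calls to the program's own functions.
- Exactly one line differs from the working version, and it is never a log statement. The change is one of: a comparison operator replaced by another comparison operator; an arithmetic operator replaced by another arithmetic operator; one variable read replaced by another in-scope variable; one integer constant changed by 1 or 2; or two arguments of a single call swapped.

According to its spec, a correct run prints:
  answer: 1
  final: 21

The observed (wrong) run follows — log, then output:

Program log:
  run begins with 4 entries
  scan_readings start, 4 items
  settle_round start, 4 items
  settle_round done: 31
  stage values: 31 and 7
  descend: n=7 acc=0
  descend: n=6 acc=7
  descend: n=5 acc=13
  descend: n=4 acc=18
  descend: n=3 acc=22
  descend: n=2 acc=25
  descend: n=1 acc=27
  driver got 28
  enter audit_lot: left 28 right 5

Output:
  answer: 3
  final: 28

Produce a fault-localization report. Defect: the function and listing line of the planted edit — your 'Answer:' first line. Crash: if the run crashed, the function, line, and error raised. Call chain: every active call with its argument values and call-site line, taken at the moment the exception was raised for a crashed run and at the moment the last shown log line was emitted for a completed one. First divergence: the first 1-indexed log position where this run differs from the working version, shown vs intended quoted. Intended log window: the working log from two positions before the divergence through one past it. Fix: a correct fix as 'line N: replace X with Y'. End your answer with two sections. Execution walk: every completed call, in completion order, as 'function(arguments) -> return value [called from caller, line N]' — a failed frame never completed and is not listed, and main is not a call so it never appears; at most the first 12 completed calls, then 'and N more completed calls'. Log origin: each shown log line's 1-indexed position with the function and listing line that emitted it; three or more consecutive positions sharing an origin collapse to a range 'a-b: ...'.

Answer: the defect is in settle_round at line 9.
The tell: Log line 4 is where behavior first shows: 'settle_round done: 31' appears instead of 'settle_round done: 30'.
Call chain: main -> audit_lot(28, 5) (called at line 34).
First divergence: position 4 — shown 'settle_round done: 31', intended 'settle_round done: 30'.
Intended log window:
  2: scan_readings start, 4 items
  3: settle_round start, 4 items
  4: settle_round done: 30
  5: stage values: 30 and 6
Execution walk:
  settle_round([12, 8, 8, 2]) -> 31  [called from scan_readings, line 17]
  rate_window(0, 28) -> 28  [called from rate_window, line 5]
  rate_window(1, 27) -> 28  [called from rate_window, line 5]
  rate_window(2, 25) -> 28  [called from rate_window, line 5]
  rate_window(3, 22) -> 28  [called from rate_window, line 5]
  rate_window(4, 18) -> 28  [called from rate_window, line 5]
  rate_window(5, 13) -> 28  [called from rate_window, line 5]
  rate_window(6, 7) -> 28  [called from rate_window, line 5]
  rate_window(7, 0) -> 28  [called from scan_readings, line 20]
  scan_readings([12, 8, 8, 2]) -> 28  [called from main, line 32]
  audit_lot(28, 5) -> 3  [called from main, line 34]
Log origin:
  1 — main, line 31
  2 — scan_readings, line 16
  3 — settle_round, line 8
  4 — settle_round, line 12
  5 — scan_readings, line 19
  6-12 — rate_window, line 4
  13 — main, line 33
  14 — audit_lot, line 23
A correct fix: line 9: replace `1` with `0`.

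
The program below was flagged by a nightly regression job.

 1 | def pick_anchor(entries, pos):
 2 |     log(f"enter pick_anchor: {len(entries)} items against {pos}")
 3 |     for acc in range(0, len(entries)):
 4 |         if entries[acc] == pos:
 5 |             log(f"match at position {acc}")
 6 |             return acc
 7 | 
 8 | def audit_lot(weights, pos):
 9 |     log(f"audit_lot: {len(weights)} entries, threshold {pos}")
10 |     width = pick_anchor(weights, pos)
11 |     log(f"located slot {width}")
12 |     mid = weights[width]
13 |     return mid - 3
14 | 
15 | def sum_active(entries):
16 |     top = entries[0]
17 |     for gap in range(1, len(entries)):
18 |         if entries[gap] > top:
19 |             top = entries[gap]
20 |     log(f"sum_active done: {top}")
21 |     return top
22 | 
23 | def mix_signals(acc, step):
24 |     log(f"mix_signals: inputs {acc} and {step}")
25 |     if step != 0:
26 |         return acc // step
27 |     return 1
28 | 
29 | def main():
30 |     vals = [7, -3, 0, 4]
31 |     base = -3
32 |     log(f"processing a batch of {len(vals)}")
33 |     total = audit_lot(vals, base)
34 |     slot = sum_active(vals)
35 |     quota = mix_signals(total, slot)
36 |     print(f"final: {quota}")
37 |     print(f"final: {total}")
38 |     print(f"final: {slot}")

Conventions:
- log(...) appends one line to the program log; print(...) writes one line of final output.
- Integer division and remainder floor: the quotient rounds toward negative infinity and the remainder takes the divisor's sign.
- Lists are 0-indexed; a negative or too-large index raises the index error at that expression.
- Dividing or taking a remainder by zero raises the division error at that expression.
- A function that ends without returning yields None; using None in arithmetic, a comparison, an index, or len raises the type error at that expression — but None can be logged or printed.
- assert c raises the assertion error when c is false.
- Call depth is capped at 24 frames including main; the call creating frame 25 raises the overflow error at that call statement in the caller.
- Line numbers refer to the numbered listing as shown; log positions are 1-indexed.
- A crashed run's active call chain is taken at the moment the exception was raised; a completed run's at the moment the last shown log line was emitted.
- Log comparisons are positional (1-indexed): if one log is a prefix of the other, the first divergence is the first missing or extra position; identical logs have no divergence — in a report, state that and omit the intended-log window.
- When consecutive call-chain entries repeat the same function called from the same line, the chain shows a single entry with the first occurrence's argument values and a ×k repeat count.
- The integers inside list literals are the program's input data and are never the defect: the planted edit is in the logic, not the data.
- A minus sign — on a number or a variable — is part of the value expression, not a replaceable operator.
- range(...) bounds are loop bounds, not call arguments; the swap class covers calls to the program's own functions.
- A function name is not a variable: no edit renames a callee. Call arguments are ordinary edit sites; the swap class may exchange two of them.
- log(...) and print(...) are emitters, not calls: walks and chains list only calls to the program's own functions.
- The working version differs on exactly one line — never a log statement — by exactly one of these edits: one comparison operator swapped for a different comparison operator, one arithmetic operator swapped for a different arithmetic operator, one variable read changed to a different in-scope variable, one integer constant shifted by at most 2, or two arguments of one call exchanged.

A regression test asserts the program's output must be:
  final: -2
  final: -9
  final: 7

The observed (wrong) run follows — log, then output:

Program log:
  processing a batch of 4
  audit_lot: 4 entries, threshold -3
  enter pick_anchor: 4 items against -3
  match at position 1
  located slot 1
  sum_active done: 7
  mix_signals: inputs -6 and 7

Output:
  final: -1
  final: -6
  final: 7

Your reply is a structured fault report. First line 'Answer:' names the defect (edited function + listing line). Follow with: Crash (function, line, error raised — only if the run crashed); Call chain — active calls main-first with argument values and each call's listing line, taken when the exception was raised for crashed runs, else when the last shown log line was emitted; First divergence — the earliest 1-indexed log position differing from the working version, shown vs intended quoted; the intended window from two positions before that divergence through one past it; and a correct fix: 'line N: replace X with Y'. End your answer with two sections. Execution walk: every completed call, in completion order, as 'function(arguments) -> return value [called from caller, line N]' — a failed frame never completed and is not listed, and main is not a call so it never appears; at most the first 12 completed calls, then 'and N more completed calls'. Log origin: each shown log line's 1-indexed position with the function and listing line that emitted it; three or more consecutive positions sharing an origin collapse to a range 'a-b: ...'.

Answer: the defect is in audit_lot at line 13.
Core observation: The log first diverges at position 7: the faulty run prints 'mix_signals: inputs -6 and 7' where the working version prints 'mix_signals: inputs -9 and 7'.
Call chain: main -> mix_signals(-6, 7) (called at line 35).
First divergence: position 7 — shown 'mix_signals: inputs -6 and 7', intended 'mix_signals: inputs -9 and 7'.
Intended log window:
  5: located slot 1
  6: sum_active done: 7
  7: mix_signals: inputs -9 and 7
Execution walk:
  pick_anchor([7, -3, 0, 4], -3) -> 1  [called from audit_lot, line 10]
  audit_lot([7, -3, 0, 4], -3) -> -6  [called from main, line 33]
  sum_active([7, -3, 0, 4]) -> 7  [called from main, line 34]
  mix_signals(-6, 7) -> -1  [called from main, line 35]
Log origin:
  1: logged in main at line 32
  2: logged in audit_lot at line 9
  3: logged in pick_anchor at line 2
  4: logged in pick_anchor at line 5
  5: logged in audit_lot at line 11
  6: logged in sum_active at line 20
  7: logged in mix_signals at line 24
A correct fix: line 13: replace `-` with `*`.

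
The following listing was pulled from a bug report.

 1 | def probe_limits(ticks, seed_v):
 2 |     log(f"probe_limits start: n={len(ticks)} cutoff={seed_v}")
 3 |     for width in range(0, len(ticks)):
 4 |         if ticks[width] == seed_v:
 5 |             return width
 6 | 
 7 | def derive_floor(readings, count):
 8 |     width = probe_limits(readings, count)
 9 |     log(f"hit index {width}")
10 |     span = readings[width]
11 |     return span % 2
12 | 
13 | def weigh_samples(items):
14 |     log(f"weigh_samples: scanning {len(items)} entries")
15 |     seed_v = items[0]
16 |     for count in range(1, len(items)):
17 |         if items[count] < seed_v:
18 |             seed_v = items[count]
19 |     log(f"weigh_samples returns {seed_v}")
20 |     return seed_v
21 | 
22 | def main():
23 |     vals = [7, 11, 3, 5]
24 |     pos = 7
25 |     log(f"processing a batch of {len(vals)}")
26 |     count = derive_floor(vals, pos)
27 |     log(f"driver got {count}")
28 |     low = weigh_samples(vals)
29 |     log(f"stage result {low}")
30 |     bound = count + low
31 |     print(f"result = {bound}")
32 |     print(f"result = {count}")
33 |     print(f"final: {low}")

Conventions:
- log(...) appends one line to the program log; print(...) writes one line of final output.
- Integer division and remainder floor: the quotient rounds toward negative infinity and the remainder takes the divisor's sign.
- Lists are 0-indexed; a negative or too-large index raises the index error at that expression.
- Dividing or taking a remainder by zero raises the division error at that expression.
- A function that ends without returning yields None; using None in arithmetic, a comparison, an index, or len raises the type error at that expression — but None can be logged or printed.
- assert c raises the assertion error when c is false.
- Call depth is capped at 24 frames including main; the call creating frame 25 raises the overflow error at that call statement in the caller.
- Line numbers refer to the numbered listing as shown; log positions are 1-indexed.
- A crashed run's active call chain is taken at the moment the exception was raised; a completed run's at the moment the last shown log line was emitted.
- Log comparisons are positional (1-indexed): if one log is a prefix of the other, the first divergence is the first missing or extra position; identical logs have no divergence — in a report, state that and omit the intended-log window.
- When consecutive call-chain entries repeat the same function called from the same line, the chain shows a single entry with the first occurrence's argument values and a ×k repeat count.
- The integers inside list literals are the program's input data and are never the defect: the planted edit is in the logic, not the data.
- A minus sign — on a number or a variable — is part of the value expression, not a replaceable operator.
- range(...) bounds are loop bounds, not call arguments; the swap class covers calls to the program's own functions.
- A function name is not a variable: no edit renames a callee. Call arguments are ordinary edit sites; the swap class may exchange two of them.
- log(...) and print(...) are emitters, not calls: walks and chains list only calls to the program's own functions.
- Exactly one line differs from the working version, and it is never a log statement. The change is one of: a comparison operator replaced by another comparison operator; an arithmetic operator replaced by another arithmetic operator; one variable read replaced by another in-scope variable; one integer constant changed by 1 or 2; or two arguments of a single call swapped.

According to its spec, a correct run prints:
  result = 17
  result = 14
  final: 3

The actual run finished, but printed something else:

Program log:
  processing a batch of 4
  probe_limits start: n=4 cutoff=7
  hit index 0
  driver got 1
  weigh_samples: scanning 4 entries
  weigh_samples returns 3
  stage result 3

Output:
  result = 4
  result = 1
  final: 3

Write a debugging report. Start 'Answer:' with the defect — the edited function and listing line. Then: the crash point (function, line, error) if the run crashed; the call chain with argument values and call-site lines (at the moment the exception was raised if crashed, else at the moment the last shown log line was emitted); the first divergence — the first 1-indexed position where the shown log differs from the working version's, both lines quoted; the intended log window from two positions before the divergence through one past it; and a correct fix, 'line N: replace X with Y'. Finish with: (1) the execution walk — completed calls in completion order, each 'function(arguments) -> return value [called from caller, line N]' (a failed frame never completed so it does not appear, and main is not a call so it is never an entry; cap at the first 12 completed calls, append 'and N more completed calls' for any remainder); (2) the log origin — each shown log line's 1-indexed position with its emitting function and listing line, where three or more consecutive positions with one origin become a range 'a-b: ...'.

Answer: the defect is in derive_floor at line 11.
Core observation: The log first diverges at position 4: the faulty run prints 'driver got 1' where the working version prints 'driver got 14'.
Call chain: main.
First divergence: position 4 — shown 'driver got 1', intended 'driver got 14'.
Intended log window:
  2: probe_limits start: n=4 cutoff=7
  3: hit index 0
  4: driver got 14
  5: weigh_samples: scanning 4 entries
Execution walk:
  probe_limits([7, 11, 3, 5], 7) -> 0  [called from derive_floor, line 8]
  derive_floor([7, 11, 3, 5], 7) -> 1  [called from main, line 26]
  weigh_samples([7, 11, 3, 5]) -> 3  [called from main, line 28]
Log origin:
  1: emitted by main (line 25)
  2: emitted by probe_limits (line 2)
  3: emitted by derive_floor (line 9)
  4: emitted by main (line 27)
  5: emitted by weigh_samples (line 14)
  6: emitted by weigh_samples (line 19)
  7: emitted by main (line 29)
A correct fix: line 11: replace `%` with `*`.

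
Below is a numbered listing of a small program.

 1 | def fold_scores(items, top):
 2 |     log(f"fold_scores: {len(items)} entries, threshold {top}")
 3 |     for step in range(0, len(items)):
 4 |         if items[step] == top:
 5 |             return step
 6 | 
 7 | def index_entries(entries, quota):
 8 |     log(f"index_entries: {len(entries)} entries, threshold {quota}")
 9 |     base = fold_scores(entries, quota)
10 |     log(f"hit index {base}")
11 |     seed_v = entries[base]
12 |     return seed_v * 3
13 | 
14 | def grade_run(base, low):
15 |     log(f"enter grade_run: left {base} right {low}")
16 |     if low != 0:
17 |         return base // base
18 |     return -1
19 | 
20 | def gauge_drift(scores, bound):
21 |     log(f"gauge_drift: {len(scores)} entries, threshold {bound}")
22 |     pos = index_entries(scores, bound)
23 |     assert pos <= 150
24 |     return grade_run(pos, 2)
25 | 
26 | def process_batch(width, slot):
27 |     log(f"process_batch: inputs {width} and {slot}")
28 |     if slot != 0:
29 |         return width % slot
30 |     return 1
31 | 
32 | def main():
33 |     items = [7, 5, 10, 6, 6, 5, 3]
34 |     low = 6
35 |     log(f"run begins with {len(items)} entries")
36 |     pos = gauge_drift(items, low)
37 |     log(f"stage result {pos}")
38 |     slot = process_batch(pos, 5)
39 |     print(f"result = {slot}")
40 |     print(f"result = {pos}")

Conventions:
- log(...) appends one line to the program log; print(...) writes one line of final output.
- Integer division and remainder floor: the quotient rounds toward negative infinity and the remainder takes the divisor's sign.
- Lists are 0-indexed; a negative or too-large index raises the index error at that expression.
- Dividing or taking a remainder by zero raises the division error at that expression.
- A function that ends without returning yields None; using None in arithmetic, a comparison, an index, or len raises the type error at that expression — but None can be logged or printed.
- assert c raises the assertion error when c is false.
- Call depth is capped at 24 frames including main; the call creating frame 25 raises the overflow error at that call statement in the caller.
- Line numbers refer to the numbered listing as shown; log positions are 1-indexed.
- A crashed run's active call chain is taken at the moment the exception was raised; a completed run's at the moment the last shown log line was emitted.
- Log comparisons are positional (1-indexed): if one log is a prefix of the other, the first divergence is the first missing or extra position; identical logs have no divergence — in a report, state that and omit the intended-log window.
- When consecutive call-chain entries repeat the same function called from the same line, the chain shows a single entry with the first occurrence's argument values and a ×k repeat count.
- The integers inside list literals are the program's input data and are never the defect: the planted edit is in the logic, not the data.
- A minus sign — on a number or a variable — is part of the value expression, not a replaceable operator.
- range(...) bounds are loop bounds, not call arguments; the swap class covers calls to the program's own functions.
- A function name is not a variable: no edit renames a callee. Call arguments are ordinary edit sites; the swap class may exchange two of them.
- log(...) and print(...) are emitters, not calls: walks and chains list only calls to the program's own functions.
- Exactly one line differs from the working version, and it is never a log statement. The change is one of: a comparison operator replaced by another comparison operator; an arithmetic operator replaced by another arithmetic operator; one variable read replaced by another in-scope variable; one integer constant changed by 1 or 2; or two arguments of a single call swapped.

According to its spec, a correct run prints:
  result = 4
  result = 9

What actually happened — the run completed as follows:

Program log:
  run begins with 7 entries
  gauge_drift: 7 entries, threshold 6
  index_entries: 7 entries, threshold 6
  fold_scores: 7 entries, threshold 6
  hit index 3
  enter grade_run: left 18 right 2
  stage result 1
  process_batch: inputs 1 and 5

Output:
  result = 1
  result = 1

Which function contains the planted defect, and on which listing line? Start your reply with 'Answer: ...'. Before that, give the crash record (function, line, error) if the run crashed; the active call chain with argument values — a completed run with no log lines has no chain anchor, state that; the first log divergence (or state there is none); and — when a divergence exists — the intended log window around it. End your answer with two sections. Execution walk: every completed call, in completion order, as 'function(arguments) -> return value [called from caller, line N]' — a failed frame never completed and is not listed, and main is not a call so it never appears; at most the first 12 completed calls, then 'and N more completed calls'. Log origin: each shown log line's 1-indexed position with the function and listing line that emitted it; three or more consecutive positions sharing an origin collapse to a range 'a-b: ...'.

Answer: the defect is in grade_run at line 17.
Key fact: The earliest visible damage is log position 7 — 'stage result 1' rather than the intended 'stage result 9'.
Call chain: main -> process_batch(1, 5) (called at line 38).
First divergence: at position 7 the run shows 'stage result 1' where the working version logs 'stage result 9'.
Intended log window:
  5: hit index 3
  6: enter grade_run: left 18 right 2
  7: stage result 9
  8: process_batch: inputs 9 and 5
Execution walk:
  fold_scores([7, 5, 10, 6, 6, 5, 3], 6) -> 3  [called from index_entries, line 9]
  index_entries([7, 5, 10, 6, 6, 5, 3], 6) -> 18  [called from gauge_drift, line 22]
  grade_run(18, 2) -> 1  [called from gauge_drift, line 24]
  gauge_drift([7, 5, 10, 6, 6, 5, 3], 6) -> 1  [called from main, line 36]
  process_batch(1, 5) -> 1  [called from main, line 38]
Log line origins:
  1: emitted by main (line 35)
  2: emitted by gauge_drift (line 21)
  3: emitted by index_entries (line 8)
  4: emitted by fold_scores (line 2)
  5: emitted by index_entries (line 10)
  6: emitted by grade_run (line 15)
  7: emitted by main (line 37)
  8: emitted by process_batch (line 27)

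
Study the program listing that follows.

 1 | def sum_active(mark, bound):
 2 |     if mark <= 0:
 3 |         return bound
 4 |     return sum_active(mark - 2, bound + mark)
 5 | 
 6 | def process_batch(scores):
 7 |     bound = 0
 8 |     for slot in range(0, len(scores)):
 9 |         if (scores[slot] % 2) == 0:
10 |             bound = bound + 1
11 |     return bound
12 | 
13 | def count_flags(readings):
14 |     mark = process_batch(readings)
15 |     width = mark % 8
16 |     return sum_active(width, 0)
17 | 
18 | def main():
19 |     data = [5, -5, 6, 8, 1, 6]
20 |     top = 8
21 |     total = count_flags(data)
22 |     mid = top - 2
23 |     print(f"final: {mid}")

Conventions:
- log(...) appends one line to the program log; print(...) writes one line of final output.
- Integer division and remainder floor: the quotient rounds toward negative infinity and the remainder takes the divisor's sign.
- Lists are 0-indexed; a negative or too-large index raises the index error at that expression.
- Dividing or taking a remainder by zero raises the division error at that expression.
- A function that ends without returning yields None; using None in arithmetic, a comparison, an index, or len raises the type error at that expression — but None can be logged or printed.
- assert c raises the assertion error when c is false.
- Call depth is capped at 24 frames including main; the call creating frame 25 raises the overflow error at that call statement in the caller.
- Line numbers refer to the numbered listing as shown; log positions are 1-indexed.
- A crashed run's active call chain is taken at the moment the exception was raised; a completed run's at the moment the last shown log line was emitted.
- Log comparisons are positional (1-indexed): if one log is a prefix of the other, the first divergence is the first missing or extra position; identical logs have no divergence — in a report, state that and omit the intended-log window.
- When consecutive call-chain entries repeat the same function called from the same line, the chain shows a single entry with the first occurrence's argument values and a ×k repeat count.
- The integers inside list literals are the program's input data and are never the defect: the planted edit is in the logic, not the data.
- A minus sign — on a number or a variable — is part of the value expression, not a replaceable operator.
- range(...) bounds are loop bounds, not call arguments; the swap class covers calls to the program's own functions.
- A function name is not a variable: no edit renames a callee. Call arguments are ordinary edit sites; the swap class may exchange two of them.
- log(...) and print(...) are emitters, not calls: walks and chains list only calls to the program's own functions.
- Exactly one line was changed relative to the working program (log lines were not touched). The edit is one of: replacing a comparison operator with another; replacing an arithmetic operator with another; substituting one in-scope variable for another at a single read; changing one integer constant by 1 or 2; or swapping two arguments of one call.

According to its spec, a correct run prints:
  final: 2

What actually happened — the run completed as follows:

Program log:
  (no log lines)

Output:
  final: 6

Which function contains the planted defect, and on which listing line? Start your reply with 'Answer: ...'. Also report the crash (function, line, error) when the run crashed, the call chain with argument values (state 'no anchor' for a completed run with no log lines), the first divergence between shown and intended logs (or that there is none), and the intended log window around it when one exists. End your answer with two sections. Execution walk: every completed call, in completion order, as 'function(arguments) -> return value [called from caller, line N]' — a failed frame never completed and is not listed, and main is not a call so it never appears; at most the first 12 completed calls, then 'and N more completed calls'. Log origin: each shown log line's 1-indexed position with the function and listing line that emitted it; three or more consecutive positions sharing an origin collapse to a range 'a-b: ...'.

Answer: the defect is in main at line 22.
Core observation: Every logged value matches the working version; the printed result is what differs.
Call chain: (no anchor — the run completed with no log lines).
First divergence: none; the two logs match at every position.
Execution walk:
  process_batch([5, -5, 6, 8, 1, 6]) -> 3  [called from count_flags, line 14]
  sum_active(-1, 4) -> 4  [called from sum_active, line 4]
  sum_active(1, 3) -> 4  [called from sum_active, line 4]
  sum_active(3, 0) -> 4  [called from count_flags, line 16]
  count_flags([5, -5, 6, 8, 1, 6]) -> 4  [called from main, line 21]
Log origins:
  (no log lines)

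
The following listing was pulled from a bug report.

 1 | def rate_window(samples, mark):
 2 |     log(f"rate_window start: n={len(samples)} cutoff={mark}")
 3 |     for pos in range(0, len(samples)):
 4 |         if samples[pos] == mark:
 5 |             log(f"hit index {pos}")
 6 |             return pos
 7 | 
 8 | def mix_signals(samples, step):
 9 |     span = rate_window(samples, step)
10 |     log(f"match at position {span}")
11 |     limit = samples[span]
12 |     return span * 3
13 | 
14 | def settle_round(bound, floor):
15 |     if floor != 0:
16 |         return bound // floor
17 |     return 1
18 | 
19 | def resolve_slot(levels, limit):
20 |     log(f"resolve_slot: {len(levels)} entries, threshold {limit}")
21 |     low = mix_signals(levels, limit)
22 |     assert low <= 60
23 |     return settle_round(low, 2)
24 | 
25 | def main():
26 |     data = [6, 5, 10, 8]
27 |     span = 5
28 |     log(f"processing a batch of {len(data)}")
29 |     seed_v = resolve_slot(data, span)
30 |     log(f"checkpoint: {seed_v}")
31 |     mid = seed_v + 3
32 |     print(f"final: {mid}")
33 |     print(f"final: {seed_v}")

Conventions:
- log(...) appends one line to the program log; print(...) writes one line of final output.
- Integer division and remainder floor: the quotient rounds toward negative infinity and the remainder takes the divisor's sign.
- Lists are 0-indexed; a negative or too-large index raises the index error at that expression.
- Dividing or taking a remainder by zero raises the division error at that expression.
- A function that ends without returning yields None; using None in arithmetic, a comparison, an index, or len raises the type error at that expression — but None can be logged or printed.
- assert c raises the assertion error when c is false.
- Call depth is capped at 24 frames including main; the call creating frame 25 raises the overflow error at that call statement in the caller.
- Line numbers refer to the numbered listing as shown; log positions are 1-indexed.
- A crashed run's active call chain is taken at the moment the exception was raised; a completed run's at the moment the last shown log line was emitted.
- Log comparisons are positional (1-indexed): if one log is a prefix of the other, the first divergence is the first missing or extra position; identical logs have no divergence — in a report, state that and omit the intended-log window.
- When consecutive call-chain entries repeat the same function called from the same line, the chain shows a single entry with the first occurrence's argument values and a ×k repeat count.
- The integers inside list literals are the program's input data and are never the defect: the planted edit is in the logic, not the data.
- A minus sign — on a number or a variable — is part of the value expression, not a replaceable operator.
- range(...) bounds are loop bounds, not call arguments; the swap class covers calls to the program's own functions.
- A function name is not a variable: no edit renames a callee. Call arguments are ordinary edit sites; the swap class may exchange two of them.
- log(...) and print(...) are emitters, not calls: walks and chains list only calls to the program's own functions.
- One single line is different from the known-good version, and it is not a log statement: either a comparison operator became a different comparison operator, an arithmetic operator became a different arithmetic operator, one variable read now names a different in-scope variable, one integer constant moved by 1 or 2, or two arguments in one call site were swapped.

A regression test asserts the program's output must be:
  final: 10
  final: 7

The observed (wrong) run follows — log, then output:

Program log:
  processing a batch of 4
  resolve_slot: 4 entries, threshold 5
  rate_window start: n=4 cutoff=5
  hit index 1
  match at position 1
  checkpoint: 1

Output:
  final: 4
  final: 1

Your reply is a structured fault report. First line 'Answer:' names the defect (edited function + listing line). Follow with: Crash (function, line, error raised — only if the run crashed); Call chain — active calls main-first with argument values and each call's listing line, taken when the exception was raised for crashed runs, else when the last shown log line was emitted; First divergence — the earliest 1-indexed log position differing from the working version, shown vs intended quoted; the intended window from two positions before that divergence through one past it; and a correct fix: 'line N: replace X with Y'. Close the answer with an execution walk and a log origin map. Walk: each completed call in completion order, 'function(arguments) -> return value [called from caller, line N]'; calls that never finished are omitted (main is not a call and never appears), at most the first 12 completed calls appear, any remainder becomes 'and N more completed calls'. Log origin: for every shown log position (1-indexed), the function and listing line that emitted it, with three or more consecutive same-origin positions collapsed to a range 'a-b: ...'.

Answer: the defect is in mix_signals at line 12.
The tell: At log position 6 the runs split — shown 'checkpoint: 1', but the working version logs 'checkpoint: 7'.
Call chain: main.
First divergence: position 6; shown 'checkpoint: 1' vs intended 'checkpoint: 7'.
Intended log window:
  4: hit index 1
  5: match at position 1
  6: checkpoint: 7
Execution walk:
  rate_window([6, 5, 10, 8], 5) -> 1  [called from mix_signals, line 9]
  mix_signals([6, 5, 10, 8], 5) -> 3  [called from resolve_slot, line 21]
  settle_round(3, 2) -> 1  [called from resolve_slot, line 23]
  resolve_slot([6, 5, 10, 8], 5) -> 1  [called from main, line 29]
Log line origins:
  1: from main, line 28
  2: from resolve_slot, line 20
  3: from rate_window, line 2
  4: from rate_window, line 5
  5: from mix_signals, line 10
  6: from main, line 30
A correct fix: line 12: replace `span` with `limit`.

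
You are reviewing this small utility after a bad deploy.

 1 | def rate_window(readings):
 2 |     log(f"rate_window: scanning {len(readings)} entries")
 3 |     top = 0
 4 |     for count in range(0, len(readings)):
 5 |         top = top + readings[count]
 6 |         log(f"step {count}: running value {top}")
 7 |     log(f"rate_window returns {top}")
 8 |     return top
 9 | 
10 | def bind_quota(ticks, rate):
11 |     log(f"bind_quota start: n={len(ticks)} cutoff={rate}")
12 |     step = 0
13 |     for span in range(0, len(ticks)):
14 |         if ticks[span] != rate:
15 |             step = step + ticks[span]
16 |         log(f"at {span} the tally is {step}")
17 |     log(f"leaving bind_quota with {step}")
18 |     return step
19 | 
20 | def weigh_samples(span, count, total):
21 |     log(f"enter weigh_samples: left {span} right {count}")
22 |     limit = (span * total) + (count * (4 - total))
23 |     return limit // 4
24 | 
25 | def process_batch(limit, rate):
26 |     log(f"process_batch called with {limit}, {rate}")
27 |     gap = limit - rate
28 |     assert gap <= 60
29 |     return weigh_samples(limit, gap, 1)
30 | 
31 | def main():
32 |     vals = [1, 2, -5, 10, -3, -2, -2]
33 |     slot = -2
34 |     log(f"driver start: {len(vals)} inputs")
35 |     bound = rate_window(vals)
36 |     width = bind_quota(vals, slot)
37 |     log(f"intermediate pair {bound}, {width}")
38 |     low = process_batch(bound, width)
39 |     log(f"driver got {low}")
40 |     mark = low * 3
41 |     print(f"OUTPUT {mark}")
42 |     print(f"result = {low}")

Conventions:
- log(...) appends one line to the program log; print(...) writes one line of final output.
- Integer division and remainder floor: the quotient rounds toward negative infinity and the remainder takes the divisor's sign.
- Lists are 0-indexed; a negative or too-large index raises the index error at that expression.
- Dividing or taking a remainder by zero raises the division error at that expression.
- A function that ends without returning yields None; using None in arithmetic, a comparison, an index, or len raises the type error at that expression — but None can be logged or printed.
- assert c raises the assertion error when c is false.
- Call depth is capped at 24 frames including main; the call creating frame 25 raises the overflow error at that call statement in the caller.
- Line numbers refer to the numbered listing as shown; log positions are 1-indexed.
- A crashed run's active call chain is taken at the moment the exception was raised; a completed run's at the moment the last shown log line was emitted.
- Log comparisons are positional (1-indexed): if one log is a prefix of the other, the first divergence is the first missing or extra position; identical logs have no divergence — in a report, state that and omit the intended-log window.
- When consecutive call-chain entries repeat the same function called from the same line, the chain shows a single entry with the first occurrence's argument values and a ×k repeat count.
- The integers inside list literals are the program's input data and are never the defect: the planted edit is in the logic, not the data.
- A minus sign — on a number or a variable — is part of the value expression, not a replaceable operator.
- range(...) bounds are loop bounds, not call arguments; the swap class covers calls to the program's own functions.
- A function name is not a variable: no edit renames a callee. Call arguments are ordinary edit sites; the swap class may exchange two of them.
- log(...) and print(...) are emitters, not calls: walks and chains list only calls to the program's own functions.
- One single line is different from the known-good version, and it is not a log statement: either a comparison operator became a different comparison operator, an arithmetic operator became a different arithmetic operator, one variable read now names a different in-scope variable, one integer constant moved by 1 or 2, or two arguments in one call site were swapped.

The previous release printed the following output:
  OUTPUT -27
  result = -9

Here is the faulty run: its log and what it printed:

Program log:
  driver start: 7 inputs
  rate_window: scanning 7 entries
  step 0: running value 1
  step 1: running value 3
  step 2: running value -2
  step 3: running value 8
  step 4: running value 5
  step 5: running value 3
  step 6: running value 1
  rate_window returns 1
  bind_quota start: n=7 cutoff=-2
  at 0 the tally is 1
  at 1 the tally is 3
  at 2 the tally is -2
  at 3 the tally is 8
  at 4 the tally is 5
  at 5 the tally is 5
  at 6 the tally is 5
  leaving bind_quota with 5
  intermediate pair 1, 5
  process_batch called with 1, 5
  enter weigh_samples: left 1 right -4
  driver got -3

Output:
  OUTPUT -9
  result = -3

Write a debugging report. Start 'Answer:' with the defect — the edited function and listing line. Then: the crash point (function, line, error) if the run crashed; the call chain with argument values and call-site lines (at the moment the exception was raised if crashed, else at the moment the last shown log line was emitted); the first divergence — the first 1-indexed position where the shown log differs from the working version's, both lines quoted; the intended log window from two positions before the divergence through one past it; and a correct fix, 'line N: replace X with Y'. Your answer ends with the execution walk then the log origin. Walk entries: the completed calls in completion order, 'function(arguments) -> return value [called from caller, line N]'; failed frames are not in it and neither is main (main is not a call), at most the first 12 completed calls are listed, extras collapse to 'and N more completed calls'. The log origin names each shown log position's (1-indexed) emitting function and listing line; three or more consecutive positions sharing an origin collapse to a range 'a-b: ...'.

Answer: the defect is in bind_quota at line 14.
The tell: Everything matches until log position 14, which reads 'at 2 the tally is -2' in place of 'at 2 the tally is 3'.
Call chain: main.
First divergence: position 14; shown 'at 2 the tally is -2' vs intended 'at 2 the tally is 3'.
Intended log window:
  12: at 0 the tally is 1
  13: at 1 the tally is 3
  14: at 2 the tally is 3
  15: at 3 the tally is 13
Execution walk:
  rate_window([1, 2, -5, 10, -3, -2, -2]) -> 1  [called from main, line 35]
  bind_quota([1, 2, -5, 10, -3, -2, -2], -2) -> 5  [called from main, line 36]
  weigh_samples(1, -4, 1) -> -3  [called from process_batch, line 29]
  process_batch(1, 5) -> -3  [called from main, line 38]
Log origin:
  1: logged in main at line 34
  2: logged in rate_window at line 2
  3-9: logged in rate_window at line 6
  10: logged in rate_window at line 7
  11: logged in bind_quota at line 11
  12-18: logged in bind_quota at line 16
  19: logged in bind_quota at line 17
  20: logged in main at line 37
  21: logged in process_batch at line 26
  22: logged in weigh_samples at line 21
  23: logged in main at line 39
A correct fix: line 14: replace `!=` with `>`.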